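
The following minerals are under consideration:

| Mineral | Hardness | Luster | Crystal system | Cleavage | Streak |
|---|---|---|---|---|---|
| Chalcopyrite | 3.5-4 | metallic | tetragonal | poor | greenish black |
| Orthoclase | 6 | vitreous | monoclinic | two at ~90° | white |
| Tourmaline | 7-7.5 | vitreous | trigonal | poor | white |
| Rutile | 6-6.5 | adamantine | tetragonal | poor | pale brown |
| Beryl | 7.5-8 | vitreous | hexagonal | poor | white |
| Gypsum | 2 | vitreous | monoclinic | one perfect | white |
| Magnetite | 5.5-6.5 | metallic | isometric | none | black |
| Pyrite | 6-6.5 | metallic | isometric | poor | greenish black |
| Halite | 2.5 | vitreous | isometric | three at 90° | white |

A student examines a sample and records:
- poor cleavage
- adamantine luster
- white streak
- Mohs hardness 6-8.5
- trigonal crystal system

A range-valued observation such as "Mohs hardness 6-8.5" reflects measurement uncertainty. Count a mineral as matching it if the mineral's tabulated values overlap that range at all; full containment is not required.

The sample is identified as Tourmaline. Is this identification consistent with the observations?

Poor cleavage — fits Tourmaline (cleavage poor).
Adamantine luster — Tourmaline has vitreous luster; inconsistent.
White streak — fits Tourmaline (white streak).
Mohs hardness 6-8.5 — fits Tourmaline (hardness 7-7.5).
Trigonal crystal system — fits Tourmaline (trigonal system).
Tourmaline is excluded by the luster.

Inconsistent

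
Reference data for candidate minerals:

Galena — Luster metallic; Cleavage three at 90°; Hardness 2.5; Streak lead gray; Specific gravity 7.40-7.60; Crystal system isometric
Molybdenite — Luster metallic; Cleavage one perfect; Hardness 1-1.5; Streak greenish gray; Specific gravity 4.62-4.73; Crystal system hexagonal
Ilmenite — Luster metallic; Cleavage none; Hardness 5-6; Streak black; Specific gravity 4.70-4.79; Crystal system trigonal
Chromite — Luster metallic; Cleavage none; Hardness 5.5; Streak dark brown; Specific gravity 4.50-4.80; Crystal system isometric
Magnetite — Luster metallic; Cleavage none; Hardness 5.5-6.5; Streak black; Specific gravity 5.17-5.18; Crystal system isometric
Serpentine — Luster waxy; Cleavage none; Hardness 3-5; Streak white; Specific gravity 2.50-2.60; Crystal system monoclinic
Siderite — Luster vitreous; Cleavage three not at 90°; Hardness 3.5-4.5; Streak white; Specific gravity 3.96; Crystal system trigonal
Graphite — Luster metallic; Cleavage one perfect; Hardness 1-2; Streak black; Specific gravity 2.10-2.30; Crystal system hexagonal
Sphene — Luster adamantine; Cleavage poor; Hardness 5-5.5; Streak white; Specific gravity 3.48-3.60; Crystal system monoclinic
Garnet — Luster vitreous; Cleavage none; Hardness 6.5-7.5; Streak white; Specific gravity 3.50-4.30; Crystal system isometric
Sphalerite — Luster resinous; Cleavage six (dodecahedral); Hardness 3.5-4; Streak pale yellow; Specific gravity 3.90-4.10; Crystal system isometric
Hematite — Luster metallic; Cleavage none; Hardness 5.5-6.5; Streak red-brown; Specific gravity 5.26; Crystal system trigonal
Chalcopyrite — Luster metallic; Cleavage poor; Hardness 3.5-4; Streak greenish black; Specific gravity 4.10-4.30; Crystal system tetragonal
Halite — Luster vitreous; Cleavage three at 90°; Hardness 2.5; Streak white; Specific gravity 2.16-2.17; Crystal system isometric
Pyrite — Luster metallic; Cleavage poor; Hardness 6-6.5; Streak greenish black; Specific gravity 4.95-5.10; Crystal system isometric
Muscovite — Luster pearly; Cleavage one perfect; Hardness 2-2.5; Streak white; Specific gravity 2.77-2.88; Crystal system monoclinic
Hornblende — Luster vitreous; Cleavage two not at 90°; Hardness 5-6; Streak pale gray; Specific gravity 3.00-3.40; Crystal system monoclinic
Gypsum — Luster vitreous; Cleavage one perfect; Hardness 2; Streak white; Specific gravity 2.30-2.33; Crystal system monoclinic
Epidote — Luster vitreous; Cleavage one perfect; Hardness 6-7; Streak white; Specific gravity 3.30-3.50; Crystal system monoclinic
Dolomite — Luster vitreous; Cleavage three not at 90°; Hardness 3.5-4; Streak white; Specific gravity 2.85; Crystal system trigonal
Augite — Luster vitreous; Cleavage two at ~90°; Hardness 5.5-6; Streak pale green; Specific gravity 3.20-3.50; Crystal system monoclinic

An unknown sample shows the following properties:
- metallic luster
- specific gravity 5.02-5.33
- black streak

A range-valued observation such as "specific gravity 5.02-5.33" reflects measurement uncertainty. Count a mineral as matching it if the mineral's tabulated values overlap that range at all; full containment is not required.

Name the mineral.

Metallic luster — narrows the field to Galena, Molybdenite, Ilmenite, Chromite, Magnetite, Graphite, Hematite, Chalcopyrite, Pyrite.
Specific gravity 5.02-5.33 — narrows the field to Magnetite, Hematite, Pyrite.
Black streak — Magnetite remains.
Magnetite is the sole remaining match.

Magnetite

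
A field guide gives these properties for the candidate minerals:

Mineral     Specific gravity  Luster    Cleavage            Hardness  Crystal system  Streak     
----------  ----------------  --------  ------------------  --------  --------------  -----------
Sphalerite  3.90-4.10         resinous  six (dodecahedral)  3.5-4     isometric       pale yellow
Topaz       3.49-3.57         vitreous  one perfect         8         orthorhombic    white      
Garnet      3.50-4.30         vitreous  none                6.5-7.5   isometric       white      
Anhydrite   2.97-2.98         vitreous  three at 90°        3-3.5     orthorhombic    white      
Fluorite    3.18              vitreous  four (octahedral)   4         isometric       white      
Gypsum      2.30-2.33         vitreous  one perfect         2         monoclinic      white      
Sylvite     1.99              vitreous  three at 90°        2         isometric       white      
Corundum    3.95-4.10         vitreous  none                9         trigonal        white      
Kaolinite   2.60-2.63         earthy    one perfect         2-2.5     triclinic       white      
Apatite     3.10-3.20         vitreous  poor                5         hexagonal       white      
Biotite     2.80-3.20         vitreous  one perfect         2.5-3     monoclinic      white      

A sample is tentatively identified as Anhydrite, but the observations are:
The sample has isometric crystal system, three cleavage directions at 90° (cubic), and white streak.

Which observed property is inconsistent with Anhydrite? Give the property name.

crystal system

Isometric crystal system: Anhydrite has orthorhombic system — inconsistent.
Three cleavage directions at 90° (cubic): Anhydrite has cleavage three at 90° — matches.
White streak: Anhydrite has white streak — matches.
The crystal system is the one property that does not fit.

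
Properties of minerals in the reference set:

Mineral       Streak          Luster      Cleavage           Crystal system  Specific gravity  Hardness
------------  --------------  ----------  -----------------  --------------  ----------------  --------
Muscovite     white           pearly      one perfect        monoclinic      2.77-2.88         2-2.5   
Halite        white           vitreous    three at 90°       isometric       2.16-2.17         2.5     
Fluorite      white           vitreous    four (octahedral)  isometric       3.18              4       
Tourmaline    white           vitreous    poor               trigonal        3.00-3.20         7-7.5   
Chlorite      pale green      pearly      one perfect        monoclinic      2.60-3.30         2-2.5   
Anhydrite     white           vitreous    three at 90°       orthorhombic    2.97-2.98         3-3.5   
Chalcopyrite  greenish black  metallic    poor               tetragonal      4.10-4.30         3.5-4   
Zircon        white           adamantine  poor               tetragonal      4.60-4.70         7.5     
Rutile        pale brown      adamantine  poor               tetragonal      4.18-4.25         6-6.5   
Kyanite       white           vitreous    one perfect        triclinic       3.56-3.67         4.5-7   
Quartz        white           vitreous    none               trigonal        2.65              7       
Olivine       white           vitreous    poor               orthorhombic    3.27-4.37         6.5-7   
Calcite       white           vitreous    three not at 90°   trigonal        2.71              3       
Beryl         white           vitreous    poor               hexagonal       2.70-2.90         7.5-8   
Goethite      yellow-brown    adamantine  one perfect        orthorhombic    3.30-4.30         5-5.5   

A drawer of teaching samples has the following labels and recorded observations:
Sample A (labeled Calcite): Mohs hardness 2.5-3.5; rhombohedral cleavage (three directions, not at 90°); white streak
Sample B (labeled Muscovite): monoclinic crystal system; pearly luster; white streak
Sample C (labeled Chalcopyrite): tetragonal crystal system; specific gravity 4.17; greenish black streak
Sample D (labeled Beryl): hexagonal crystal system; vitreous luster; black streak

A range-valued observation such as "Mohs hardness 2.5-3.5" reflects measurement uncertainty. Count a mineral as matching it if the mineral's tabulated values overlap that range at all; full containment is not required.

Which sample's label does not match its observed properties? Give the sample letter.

Sample A: observations are consistent with Calcite.
Sample B: observations are consistent with Muscovite.
Sample C: observations are consistent with Chalcopyrite.
Sample D: Beryl has white streak, but the record shows black streak — this label is wrong.
The mislabeled specimen is D.

D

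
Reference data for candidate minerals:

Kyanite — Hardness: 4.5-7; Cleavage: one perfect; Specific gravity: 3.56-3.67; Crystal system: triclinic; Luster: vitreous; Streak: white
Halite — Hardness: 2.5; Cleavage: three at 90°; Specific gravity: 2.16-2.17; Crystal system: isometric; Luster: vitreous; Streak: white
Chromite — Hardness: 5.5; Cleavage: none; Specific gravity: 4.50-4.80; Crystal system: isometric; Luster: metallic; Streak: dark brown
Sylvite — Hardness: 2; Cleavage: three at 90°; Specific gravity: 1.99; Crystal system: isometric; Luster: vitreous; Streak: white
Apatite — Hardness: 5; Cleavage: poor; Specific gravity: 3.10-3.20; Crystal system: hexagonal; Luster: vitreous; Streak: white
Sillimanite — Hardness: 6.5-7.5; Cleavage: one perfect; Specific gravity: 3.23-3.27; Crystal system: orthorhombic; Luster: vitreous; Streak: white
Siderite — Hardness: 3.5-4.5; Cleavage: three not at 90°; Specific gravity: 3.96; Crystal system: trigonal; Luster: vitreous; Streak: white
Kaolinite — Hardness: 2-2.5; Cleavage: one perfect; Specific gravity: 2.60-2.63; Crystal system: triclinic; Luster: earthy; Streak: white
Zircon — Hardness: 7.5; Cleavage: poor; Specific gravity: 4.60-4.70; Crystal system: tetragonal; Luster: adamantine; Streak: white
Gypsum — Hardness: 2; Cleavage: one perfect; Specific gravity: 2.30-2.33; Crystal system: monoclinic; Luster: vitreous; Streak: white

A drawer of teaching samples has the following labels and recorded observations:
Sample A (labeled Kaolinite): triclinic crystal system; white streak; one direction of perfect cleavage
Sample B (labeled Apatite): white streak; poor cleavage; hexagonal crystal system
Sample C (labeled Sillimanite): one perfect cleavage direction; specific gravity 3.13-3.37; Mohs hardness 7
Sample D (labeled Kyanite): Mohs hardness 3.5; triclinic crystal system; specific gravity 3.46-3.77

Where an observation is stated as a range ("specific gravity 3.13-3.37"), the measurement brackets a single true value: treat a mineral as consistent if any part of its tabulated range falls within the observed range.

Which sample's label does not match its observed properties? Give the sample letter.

Sample A: nothing contradicts Kaolinite.
Sample B: nothing contradicts Apatite.
Sample C: nothing contradicts Sillimanite.
Sample D: Mohs hardness 3.5 is outside the reference for Kyanite (hardness 4.5-7) — mislabeled.
Only sample D is inconsistent with its label.

D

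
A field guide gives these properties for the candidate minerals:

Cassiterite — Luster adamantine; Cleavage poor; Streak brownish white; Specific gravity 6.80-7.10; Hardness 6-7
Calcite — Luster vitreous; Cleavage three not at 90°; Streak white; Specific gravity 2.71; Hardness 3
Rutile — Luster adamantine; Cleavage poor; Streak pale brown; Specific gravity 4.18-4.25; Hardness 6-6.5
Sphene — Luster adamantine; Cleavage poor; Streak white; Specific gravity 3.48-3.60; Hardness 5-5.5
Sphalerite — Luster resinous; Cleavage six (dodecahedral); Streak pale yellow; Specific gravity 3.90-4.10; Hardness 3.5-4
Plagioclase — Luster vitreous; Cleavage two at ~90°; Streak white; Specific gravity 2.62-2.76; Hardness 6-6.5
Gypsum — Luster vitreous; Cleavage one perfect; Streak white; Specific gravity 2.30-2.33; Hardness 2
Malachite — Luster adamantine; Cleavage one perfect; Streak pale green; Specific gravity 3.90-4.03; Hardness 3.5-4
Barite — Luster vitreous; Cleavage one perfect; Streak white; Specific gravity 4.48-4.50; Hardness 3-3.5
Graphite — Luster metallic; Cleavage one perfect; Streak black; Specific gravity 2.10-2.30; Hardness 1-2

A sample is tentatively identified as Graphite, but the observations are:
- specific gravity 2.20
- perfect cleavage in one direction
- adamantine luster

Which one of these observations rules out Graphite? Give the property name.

Specific gravity 2.20: Graphite has SG 2.10-2.30 — within range.
Perfect cleavage in one direction: Graphite has cleavage one perfect — within range.
Adamantine luster: Graphite has metallic luster — does not match.
The luster is the one property that does not fit.

luster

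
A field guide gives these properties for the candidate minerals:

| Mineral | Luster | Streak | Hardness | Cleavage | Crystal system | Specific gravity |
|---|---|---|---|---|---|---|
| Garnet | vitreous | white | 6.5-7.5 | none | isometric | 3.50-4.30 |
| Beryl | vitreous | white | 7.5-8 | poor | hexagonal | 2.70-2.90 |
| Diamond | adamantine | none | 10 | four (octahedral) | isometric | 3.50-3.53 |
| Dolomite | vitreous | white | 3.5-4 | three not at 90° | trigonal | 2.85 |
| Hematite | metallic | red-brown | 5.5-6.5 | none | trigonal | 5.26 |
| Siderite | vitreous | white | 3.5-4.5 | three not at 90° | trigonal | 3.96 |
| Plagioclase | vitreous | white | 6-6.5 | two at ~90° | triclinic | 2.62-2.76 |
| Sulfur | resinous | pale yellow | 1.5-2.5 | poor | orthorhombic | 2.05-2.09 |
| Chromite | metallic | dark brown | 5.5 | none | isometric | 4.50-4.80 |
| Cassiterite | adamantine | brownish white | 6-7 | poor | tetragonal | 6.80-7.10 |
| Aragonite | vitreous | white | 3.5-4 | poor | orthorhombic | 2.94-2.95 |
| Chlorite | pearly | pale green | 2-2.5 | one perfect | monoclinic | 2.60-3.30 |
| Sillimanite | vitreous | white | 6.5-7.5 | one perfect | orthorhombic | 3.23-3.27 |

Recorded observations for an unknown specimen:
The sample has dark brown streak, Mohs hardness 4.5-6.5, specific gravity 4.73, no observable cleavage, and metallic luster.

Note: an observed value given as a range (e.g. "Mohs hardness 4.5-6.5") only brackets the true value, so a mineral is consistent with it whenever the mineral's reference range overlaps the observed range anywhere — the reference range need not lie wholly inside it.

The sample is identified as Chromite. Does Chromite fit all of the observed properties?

Dark brown streak — agrees with Chromite (dark brown streak).
Mohs hardness 4.5-6.5 — agrees with Chromite (hardness 5.5).
Specific gravity 4.73 — agrees with Chromite (SG 4.50-4.80).
No observable cleavage — agrees with Chromite (cleavage none).
Metallic luster — agrees with Chromite (metallic luster).
Nothing contradicts Chromite.

Yes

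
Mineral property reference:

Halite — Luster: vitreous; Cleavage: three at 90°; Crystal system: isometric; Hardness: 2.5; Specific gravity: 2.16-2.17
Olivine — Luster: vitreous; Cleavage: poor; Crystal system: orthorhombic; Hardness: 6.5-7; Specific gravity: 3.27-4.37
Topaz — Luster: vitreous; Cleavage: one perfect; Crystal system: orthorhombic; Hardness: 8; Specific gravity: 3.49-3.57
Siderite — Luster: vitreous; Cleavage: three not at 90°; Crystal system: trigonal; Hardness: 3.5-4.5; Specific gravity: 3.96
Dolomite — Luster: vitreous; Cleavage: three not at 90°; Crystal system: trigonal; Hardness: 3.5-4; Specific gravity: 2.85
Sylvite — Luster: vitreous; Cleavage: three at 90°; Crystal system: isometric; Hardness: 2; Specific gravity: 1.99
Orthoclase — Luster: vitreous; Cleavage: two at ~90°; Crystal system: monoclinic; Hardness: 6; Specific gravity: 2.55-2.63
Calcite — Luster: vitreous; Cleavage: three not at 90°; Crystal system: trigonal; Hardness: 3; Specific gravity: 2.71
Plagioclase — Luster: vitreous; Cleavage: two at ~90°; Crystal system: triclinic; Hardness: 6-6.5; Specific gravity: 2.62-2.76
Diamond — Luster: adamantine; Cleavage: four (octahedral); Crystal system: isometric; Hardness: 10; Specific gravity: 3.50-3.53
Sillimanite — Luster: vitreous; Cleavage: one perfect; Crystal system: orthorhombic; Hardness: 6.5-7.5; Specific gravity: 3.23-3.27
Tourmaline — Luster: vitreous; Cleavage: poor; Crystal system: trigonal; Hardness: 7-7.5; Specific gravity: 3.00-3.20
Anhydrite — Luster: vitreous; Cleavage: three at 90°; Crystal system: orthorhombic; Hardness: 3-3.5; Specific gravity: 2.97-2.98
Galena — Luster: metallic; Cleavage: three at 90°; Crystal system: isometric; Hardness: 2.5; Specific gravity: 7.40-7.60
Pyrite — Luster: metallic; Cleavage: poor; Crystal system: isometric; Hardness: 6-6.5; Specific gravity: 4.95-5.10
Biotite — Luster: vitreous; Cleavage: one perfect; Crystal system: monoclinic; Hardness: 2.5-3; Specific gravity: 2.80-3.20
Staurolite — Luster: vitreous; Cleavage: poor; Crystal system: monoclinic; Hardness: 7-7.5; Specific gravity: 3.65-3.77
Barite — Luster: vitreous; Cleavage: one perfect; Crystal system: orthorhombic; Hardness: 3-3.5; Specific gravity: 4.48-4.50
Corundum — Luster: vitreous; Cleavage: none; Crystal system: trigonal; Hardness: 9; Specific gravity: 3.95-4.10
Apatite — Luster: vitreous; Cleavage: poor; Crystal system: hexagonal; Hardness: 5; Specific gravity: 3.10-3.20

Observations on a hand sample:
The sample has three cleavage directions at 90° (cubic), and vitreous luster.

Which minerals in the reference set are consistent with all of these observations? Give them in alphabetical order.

Three cleavage directions at 90° (cubic): Halite, Sylvite, Anhydrite, Galena remain.
Vitreous luster is inconsistent with Galena.
Consistent with every observation: Anhydrite, Halite, Sylvite.

Anhydrite, Halite, Sylvite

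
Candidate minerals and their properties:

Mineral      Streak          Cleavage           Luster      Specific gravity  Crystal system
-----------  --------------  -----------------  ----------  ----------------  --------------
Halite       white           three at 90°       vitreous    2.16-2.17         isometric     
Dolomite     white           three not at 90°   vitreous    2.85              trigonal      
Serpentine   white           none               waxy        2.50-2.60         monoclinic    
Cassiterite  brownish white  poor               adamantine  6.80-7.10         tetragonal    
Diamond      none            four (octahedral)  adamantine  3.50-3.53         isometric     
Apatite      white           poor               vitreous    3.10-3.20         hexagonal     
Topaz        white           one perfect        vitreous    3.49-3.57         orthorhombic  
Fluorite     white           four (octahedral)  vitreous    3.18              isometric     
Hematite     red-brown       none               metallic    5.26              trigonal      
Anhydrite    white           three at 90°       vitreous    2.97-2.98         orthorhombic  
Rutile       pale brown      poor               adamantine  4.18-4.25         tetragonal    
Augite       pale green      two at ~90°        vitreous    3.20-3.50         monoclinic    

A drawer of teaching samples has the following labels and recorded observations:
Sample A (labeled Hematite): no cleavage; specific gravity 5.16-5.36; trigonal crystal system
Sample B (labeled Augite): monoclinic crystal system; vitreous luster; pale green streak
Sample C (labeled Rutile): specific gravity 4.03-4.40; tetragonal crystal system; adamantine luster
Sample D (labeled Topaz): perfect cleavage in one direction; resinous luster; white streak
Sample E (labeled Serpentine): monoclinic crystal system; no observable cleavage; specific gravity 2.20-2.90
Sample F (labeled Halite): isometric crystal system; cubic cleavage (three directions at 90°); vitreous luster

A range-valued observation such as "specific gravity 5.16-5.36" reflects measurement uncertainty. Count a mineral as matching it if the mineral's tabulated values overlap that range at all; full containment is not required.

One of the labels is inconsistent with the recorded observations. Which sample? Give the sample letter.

D

Sample A: every observation is compatible with the reference values for Hematite.
Sample B: every observation is compatible with the reference values for Augite.
Sample C: every observation is compatible with the reference values for Rutile.
Sample D: Topaz has vitreous luster, but the record shows resinous luster — this label is wrong.
Sample E: every observation is compatible with the reference values for Serpentine.
Sample F: every observation is compatible with the reference values for Halite.
Sample D is the mislabeled one.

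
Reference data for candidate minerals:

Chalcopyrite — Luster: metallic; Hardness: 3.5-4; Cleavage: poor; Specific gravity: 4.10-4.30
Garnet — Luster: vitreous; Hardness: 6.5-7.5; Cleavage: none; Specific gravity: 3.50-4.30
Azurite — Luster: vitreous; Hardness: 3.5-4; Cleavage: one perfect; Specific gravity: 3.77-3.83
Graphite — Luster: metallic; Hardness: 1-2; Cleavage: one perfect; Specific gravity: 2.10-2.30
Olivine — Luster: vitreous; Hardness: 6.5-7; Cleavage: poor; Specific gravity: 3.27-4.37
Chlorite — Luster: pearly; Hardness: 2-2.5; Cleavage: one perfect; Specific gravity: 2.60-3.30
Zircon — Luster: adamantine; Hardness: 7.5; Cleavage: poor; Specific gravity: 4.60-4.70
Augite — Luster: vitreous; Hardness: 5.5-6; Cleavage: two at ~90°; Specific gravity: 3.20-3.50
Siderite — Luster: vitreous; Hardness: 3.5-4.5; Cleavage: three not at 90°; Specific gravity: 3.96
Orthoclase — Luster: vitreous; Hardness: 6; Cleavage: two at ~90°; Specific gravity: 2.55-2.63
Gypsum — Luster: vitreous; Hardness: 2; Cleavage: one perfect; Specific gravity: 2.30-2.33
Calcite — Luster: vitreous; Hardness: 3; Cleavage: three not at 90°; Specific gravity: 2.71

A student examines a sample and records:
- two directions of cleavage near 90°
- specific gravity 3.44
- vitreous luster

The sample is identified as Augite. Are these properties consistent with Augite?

Consistent

Two directions of cleavage near 90° — agrees with Augite (cleavage two at ~90°).
Specific gravity 3.44 — agrees with Augite (SG 3.20-3.50).
Vitreous luster — agrees with Augite (vitreous luster).
Every observed property is compatible with the reference values for Augite.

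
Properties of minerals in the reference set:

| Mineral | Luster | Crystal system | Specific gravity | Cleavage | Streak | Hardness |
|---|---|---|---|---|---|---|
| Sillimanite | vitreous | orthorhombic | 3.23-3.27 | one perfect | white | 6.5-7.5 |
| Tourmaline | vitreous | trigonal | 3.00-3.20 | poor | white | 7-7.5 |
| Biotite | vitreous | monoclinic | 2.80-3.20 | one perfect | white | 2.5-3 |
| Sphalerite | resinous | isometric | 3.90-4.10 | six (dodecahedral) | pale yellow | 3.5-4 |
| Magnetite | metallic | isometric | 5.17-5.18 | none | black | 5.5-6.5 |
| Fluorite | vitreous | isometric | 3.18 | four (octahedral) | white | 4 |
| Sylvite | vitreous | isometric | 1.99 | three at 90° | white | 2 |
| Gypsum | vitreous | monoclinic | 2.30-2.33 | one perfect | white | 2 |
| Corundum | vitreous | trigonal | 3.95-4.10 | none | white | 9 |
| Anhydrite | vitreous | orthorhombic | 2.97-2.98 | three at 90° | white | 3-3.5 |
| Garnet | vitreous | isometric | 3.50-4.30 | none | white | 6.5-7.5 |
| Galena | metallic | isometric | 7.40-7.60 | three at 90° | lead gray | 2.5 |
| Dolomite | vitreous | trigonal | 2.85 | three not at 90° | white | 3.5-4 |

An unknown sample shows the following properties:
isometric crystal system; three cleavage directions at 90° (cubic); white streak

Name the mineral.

Isometric crystal system: leaves Sphalerite, Magnetite, Fluorite, Sylvite, Garnet, Galena.
Three cleavage directions at 90° (cubic): leaves Sylvite, Galena.
White streak eliminates Galena.
Only Sylvite satisfies all observations.

Sylvite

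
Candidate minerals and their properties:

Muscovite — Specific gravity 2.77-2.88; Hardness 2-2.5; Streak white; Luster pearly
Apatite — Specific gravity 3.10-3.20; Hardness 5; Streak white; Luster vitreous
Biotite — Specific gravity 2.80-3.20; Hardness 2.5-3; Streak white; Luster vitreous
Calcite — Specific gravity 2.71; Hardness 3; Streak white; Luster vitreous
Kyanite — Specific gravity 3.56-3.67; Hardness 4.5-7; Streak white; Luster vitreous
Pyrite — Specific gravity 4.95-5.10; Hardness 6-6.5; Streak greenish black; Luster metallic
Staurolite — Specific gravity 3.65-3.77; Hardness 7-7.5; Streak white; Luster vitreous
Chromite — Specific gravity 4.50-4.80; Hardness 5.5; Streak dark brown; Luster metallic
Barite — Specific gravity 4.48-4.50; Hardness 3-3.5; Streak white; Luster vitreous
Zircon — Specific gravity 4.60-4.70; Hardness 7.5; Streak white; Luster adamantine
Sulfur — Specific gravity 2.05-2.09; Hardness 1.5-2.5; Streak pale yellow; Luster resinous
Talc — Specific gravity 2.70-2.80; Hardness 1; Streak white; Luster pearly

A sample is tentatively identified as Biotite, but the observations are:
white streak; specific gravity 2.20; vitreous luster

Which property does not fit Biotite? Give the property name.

specific gravity

White streak: Biotite has white streak — agrees.
Specific gravity 2.20: Biotite has SG 2.80-3.20 — does not match.
Vitreous luster: Biotite has vitreous luster — agrees.
Everything matches except the specific gravity.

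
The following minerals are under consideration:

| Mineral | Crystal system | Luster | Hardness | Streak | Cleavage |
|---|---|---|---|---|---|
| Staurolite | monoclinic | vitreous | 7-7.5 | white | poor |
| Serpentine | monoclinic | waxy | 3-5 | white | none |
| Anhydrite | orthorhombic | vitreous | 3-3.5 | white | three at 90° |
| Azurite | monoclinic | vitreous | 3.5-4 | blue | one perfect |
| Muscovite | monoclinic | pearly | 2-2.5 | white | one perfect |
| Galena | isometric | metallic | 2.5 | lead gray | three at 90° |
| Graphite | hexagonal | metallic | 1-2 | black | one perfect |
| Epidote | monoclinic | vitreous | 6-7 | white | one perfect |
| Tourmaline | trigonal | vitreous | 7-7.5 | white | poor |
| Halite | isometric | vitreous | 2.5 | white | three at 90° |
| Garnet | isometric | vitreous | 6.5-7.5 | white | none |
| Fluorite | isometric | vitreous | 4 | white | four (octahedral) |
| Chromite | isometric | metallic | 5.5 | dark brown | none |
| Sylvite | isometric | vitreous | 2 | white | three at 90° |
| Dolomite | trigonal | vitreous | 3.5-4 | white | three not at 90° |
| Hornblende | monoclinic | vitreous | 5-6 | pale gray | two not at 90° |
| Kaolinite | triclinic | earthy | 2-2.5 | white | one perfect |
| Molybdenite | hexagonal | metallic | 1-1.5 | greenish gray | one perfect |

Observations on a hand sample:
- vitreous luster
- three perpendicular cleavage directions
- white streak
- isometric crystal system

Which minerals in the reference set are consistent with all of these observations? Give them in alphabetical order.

Halite, Sylvite

Vitreous luster — leaves Staurolite, Anhydrite, Azurite, Epidote, Tourmaline, Halite, Garnet, Fluorite, Sylvite, Dolomite, Hornblende.
Three perpendicular cleavage directions — leaves Anhydrite, Halite, Sylvite.
White streak — all remaining candidates fit.
Isometric crystal system rules out Anhydrite.
Remaining candidates: Halite, Sylvite.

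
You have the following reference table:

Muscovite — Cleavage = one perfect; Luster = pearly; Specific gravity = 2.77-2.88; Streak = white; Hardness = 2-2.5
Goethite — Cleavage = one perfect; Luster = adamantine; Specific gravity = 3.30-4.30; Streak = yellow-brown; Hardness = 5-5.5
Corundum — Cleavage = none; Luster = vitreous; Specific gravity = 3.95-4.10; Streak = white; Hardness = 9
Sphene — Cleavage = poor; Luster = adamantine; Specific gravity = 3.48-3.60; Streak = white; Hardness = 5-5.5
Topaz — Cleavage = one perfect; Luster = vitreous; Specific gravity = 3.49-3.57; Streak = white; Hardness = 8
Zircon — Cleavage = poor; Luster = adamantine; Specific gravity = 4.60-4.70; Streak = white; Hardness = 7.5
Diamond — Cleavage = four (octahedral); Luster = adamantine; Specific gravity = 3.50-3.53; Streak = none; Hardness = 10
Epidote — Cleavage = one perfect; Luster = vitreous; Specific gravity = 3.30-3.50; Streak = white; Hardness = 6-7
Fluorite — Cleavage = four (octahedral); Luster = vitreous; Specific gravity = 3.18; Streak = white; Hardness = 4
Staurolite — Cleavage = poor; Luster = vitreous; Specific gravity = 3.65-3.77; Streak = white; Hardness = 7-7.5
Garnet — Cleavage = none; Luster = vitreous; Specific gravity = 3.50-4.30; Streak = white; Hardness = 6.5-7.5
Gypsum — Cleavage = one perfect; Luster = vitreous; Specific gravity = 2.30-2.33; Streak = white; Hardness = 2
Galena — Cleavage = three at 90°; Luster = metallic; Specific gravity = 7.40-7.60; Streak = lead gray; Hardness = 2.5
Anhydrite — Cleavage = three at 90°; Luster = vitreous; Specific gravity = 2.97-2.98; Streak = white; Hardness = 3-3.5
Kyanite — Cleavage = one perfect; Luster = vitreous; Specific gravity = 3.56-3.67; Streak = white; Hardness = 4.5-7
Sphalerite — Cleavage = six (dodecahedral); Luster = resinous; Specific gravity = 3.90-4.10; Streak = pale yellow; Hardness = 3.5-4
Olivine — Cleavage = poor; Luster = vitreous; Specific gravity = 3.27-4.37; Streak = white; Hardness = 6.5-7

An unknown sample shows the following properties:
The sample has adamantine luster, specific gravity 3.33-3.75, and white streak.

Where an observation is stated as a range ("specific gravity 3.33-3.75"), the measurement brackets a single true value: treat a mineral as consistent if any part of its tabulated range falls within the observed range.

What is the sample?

Sphene

Adamantine luster — leaves Goethite, Sphene, Zircon, Diamond.
Specific gravity 3.33-3.75 excludes Zircon.
White streak — narrows the field to Sphene.
Only Sphene satisfies all observations.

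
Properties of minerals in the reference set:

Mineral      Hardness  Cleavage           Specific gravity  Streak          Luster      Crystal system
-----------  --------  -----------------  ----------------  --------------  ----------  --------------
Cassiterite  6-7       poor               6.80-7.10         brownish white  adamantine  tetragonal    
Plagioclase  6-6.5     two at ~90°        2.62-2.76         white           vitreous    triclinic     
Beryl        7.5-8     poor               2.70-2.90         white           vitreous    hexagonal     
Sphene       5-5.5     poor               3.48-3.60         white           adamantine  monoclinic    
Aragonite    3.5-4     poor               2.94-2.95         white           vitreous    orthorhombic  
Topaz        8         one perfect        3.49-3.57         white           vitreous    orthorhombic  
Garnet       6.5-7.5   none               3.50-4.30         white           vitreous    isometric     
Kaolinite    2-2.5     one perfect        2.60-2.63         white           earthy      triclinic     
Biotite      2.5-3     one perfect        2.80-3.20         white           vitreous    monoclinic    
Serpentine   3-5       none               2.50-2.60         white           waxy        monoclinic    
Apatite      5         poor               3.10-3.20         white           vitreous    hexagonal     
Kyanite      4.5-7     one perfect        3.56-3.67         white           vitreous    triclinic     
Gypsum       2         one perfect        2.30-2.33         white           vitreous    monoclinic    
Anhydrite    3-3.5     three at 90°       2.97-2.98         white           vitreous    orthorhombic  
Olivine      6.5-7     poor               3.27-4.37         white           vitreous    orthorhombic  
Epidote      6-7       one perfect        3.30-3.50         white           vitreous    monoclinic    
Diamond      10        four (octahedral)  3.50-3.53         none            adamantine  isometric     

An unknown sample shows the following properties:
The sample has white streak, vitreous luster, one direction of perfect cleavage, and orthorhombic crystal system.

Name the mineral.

Topaz

White streak eliminates Cassiterite, Diamond.
Vitreous luster is inconsistent with Sphene, Kaolinite, Serpentine.
One direction of perfect cleavage: Topaz, Biotite, Kyanite, Gypsum, Epidote remain.
Orthorhombic crystal system: leaves Topaz.
The only mineral consistent with every observation is Topaz.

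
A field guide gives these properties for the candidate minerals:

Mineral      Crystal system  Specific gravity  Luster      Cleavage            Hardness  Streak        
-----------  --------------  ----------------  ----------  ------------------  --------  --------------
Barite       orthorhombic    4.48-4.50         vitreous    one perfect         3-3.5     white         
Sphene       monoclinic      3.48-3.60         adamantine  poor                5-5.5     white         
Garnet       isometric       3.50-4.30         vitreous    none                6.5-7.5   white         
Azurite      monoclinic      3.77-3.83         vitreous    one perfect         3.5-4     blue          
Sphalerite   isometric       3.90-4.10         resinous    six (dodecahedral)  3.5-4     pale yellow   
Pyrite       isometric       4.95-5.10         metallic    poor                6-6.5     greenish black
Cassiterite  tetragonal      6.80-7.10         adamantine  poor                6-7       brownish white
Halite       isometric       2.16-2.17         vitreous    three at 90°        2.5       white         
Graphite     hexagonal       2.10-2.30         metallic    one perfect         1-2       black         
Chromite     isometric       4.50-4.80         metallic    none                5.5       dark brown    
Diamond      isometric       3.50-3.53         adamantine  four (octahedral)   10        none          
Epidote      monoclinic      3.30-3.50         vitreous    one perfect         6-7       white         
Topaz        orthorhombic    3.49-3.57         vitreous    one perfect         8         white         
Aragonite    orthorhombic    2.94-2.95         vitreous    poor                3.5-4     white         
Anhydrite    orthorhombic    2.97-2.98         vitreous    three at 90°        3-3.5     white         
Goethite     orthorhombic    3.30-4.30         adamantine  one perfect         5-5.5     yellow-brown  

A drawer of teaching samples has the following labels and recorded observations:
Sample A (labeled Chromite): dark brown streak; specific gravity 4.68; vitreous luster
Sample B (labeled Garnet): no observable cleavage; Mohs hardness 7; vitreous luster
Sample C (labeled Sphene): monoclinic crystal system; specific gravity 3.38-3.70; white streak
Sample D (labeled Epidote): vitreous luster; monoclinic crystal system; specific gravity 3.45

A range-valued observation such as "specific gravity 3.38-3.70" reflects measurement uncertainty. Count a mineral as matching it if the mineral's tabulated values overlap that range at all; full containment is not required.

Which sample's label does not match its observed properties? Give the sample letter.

A

Sample A: vitreous luster is outside the reference for Chromite (metallic luster) — mislabeled.
Sample B: all recorded properties match Garnet.
Sample C: all recorded properties match Sphene.
Sample D: all recorded properties match Epidote.
Only sample A is inconsistent with its label.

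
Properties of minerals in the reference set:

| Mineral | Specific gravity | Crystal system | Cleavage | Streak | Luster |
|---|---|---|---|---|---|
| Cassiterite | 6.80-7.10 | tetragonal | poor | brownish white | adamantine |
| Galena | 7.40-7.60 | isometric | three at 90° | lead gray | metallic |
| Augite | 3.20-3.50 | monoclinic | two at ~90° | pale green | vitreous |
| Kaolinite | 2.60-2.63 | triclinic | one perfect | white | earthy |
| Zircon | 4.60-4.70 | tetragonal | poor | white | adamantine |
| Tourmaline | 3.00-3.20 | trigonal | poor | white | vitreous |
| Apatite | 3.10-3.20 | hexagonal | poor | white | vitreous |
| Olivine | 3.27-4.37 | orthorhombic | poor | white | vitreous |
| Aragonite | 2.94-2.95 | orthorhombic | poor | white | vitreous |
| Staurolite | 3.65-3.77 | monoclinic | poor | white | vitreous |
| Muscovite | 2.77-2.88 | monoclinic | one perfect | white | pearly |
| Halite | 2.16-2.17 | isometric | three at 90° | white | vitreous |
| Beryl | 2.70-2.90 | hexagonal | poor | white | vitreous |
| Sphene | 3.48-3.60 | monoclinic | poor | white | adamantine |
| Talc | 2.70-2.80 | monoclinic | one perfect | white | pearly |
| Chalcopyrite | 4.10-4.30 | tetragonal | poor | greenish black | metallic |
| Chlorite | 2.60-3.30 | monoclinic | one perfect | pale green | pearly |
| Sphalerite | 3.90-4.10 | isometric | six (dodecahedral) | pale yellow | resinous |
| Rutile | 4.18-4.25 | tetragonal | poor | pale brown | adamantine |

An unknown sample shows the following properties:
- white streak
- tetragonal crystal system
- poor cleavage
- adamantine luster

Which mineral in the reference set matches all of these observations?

White streak: Kaolinite, Zircon, Tourmaline, Apatite, Olivine, Aragonite, Staurolite, Muscovite, Halite, Beryl, Sphene, Talc remain.
Tetragonal crystal system: only Zircon remains.
Poor cleavage: no further eliminations.
Adamantine luster: no further eliminations.
The only mineral consistent with every observation is Zircon.

Zircon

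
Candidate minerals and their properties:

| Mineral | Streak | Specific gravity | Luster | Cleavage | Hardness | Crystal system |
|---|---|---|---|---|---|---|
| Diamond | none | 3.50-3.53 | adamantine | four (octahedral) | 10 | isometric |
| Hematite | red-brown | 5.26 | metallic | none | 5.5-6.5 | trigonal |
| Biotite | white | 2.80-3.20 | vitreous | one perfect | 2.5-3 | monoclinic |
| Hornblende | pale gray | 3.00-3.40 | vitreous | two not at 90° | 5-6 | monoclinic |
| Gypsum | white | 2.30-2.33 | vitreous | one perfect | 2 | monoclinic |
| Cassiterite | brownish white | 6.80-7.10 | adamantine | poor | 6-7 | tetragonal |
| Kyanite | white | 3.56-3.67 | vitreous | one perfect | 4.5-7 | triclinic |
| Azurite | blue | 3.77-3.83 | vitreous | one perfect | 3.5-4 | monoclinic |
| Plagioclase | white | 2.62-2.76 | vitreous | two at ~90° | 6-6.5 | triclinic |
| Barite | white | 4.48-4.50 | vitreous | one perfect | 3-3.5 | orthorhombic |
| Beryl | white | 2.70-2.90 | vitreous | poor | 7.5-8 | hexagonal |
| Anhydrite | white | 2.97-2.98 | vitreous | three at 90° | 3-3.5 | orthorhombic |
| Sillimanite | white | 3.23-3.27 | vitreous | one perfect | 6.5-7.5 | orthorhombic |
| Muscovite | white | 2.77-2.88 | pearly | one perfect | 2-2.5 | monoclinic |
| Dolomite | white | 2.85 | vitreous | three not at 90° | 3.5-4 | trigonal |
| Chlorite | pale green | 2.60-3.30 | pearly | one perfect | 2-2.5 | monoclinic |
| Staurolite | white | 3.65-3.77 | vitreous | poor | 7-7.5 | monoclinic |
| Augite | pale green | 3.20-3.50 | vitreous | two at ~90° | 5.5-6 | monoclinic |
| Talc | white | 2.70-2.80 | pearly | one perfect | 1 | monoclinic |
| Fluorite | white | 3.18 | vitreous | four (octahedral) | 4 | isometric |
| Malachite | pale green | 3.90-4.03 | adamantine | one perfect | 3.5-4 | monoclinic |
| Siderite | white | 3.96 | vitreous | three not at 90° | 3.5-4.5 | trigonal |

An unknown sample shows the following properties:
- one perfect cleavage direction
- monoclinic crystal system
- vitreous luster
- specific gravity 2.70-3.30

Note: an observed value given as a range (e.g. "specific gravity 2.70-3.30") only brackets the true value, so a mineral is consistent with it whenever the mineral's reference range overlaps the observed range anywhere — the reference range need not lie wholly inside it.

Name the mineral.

One perfect cleavage direction: leaves Biotite, Gypsum, Kyanite, Azurite, Barite, Sillimanite, Muscovite, Chlorite, Talc, Malachite.
Monoclinic crystal system eliminates Kyanite, Barite, Sillimanite.
Vitreous luster: narrows the field to Biotite, Gypsum, Azurite.
Specific gravity 2.70-3.30: only Biotite remains.
The only mineral consistent with every observation is Biotite.

Biotite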